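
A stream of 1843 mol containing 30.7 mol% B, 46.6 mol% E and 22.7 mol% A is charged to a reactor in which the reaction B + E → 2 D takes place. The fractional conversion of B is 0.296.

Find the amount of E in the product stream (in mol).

B reacted = 0.296 × 565.8 = 167.5 mol; ν_B = −1, so ξ = 167.5/1 = 167.5 mol.
Outlet amounts (n = n₀ + ν ξ):
  B: 565.8 − 1(167.5) = 398.3
  E: 858.8 − 1(167.5) = 691.4
  D: 0 + 2(167.5) = 335
  A: 418.4 (inert)

691 mol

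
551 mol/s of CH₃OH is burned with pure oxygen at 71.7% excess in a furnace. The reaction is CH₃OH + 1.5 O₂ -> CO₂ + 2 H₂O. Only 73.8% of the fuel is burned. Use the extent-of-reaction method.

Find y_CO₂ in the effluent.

0.187

Stoichiometric O₂ = 1.5 × 551 = 826.5 mol/s; O₂ fed = 826.5 × 1.717 = 1419 mol/s.
Fuel reacted = 0.738 × 551 → ξ = 406.6 mol/s.
Outlet (n = n₀ + ν ξ):
  CH₃OH: 551 − 1(406.6) = 144.4
  O₂: 1419 − 1.5(406.6) = 809.1
  CO₂: 0 + 1(406.6) = 406.6
  H₂O: 0 + 2(406.6) = 813.3
Total out = 2173 mol/s; y_CO₂ = 406.6 / 2173 = 0.1871.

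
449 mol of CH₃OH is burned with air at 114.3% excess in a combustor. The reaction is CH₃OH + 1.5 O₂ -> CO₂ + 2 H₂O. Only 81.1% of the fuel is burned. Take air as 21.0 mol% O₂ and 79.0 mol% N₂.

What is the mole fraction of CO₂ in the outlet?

Stoichiometric O₂ = 1.5 × 449 = 673.5 mol; O₂ fed = 673.5 × 2.143 = 1443 mol.
N₂ fed = 1443 × 79/21 = 5430 mol.
Fuel reacted = 0.811 × 449 → ξ = 364.1 mol.
Outlet (n = n₀ + ν ξ):
  CH₃OH: 449 − 1(364.1) = 84.86
  O₂: 1443 − 1.5(364.1) = 897.1
  N₂: 5430 (inert)
  CO₂: 0 + 1(364.1) = 364.1
  H₂O: 0 + 2(364.1) = 728.3
Total out = 7504 mol; y_CO₂ = 364.1 / 7504 = 0.04853.

0.0485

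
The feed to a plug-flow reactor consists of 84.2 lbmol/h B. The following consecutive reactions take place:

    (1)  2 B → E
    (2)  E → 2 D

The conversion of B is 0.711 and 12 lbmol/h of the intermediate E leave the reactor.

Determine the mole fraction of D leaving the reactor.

Conversion of B: B consumed = 2ξ₁ = 0.711 × 84.2 → ξ₁ = 29.93 lbmol/h.
E balance: n_E = 0 + 1ξ₁ − 1ξ₂ = 12 → ξ₂ = (1·29.93 − 12)/1 = 17.93 lbmol/h.
Outlet amounts (n = n₀ + Σ ν·ξ):
  B: 84.2 − 2(29.93) = 24.33
  E: 0 + 1(29.93) − 1(17.93) = 12
  D: 0 + 2(17.93) = 35.87
Total out = 72.2 lbmol/h; y_D = 35.87 / 72.2 = 0.4968.

0.497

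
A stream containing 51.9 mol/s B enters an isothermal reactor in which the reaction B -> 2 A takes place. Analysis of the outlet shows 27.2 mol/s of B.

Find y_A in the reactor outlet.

For B: n = n₀ − 1ξ → 27.2 = 51.9 − 1ξ, giving ξ = 24.7 mol/s.
Outlet amounts (n = n₀ + ν ξ):
  B: 51.9 − 1(24.7) = 27.2
  A: 0 + 2(24.7) = 49.4
Total out = 76.6 mol/s; y_A = 49.4 / 76.6 = 0.6449.

0.645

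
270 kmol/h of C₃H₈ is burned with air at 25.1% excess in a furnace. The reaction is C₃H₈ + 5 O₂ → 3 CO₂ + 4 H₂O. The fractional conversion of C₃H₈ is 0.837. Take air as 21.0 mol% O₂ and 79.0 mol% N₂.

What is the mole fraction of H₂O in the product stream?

0.106

Stoichiometric O₂ = 5 × 270 = 1350 kmol/h; O₂ fed = 1350 × 1.251 = 1689 kmol/h.
N₂ fed = 1689 × 79/21 = 6353 kmol/h.
Fuel reacted = 0.837 × 270 → ξ = 226 kmol/h.
Outlet (n = n₀ + ν ξ):
  C₃H₈: 270 − 1(226) = 44.01
  O₂: 1689 − 5(226) = 558.9
  N₂: 6353 (inert)
  CO₂: 0 + 3(226) = 678
  H₂O: 0 + 4(226) = 904
Total out = 8538 kmol/h; y_H₂O = 904 / 8538 = 0.1059.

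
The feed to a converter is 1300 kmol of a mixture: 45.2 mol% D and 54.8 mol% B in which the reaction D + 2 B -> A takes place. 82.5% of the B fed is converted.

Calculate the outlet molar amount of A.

294 kmol

B reacted = 0.825 × 712.4 = 587.7 kmol; ν_B = −2, so ξ = 587.7/2 = 293.9 kmol.
Outlet amounts (n = n₀ + ν ξ):
  D: 587.6 − 1(293.9) = 293.7
  B: 712.4 − 2(293.9) = 124.7
  A: 0 + 1(293.9) = 293.9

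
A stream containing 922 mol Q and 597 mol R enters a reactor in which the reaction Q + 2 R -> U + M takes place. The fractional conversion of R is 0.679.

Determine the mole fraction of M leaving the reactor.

R reacted = 0.679 × 597 = 405.4 mol; ν_R = −2, so ξ = 405.4/2 = 202.7 mol.
Outlet amounts (n = n₀ + ν ξ):
  Q: 922 − 1(202.7) = 719.3
  R: 597 − 2(202.7) = 191.6
  U: 0 + 1(202.7) = 202.7
  M: 0 + 1(202.7) = 202.7
Total out = 1316 mol; y_M = 202.7 / 1316 = 0.154.

0.154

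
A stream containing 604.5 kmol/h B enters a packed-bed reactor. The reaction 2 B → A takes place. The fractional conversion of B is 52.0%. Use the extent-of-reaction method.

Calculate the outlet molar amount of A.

157 kmol/h

B reacted = 0.52 × 604.5 = 314.3 kmol/h; ν_B = −2, so ξ = 314.3/2 = 157.2 kmol/h.
Outlet amounts (n = n₀ + ν ξ):
  B: 604.5 − 2(157.2) = 290.2
  A: 0 + 1(157.2) = 157.2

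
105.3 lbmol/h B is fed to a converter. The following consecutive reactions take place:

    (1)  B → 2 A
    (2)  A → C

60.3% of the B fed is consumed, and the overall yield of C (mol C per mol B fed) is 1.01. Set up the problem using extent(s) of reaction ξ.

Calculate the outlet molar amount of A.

Conversion of B: B consumed = 1ξ₁ = 0.603 × 105.3 → ξ₁ = 63.5 lbmol/h.
Yield of C: 1ξ₂ / 105.3 = 1.01 → ξ₂ = 106.4 lbmol/h.
Outlet amounts (n = n₀ + Σ ν·ξ):
  B: 105.3 − 1(63.5) = 41.8
  A: 0 + 2(63.5) − 1(106.4) = 20.64
  C: 0 + 1(106.4) = 106.4

20.6 lbmol/h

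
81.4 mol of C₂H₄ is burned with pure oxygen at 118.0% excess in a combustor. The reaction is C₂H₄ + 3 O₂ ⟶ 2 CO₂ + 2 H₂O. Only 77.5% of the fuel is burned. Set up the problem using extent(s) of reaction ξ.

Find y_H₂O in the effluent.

Stoichiometric O₂ = 3 × 81.4 = 244.2 mol; O₂ fed = 244.2 × 2.180 = 532.4 mol.
Fuel reacted = 0.775 × 81.4 → ξ = 63.09 mol.
Outlet (n = n₀ + ν ξ):
  C₂H₄: 81.4 − 1(63.09) = 18.31
  O₂: 532.4 − 3(63.09) = 343.1
  CO₂: 0 + 2(63.09) = 126.2
  H₂O: 0 + 2(63.09) = 126.2
Total out = 613.8 mol; y_H₂O = 126.2 / 613.8 = 0.2056.

0.206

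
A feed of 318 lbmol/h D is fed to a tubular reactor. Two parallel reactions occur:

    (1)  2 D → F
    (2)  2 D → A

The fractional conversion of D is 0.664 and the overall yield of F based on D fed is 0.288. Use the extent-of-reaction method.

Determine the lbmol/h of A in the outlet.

14 lbmol/h

Yield of F: 1ξ₁ / 318 = 0.288 → ξ₁ = 91.58 lbmol/h.
Conversion of D: 2ξ₁ + 2ξ₂ = 0.664 × 318 = 211.2 → ξ₂ = 13.99 lbmol/h.
Outlet amounts (n = n₀ + Σ ν·ξ):
  D: 318 − 2(91.58) − 2(13.99) = 106.8
  F: 0 + 1(91.58) = 91.58
  A: 0 + 1(13.99) = 13.99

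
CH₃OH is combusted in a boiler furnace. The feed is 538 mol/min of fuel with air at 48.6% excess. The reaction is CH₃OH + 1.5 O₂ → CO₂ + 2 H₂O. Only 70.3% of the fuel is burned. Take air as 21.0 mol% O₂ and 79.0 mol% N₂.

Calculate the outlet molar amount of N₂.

4510 mol/min

Stoichiometric O₂ = 1.5 × 538 = 807 mol/min; O₂ fed = 807 × 1.486 = 1199 mol/min.
N₂ fed = 1199 × 79/21 = 4511 mol/min.
Fuel reacted = 0.703 × 538 → ξ = 378.2 mol/min.
Outlet (n = n₀ + ν ξ):
  CH₃OH: 538 − 1(378.2) = 159.8
  O₂: 1199 − 1.5(378.2) = 631.9
  N₂: 4511 (inert)
  CO₂: 0 + 1(378.2) = 378.2
  H₂O: 0 + 2(378.2) = 756.4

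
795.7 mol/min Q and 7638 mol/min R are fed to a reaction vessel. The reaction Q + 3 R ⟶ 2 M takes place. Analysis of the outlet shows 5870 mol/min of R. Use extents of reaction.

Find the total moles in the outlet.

7260 mol/min

For R: n = n₀ − 3ξ → 5870 = 7638 − 3ξ, giving ξ = 589.3 mol/min.
Outlet amounts (n = n₀ + ν ξ):
  Q: 795.7 − 1(589.3) = 206.4
  R: 7638 − 3(589.3) = 5870
  M: 0 + 2(589.3) = 1179
Total out = 206.4 + 5870 + 1179 = 7255 mol/min.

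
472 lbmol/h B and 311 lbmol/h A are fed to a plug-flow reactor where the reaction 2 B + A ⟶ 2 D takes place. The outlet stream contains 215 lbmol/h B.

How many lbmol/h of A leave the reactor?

182 lbmol/h

For B: n = n₀ − 2ξ → 215 = 472 − 2ξ, giving ξ = 128.5 lbmol/h.
Outlet amounts (n = n₀ + ν ξ):
  B: 472 − 2(128.5) = 215
  A: 311 − 1(128.5) = 182.5
  D: 0 + 2(128.5) = 257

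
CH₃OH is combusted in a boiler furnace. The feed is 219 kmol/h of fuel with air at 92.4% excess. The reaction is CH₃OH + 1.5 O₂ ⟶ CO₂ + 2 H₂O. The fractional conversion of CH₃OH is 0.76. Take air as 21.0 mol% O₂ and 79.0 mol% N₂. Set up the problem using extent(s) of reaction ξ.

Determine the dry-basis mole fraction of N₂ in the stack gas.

0.798

Stoichiometric O₂ = 1.5 × 219 = 328.5 kmol/h; O₂ fed = 328.5 × 1.924 = 632 kmol/h.
N₂ fed = 632 × 79/21 = 2378 kmol/h.
Fuel reacted = 0.76 × 219 → ξ = 166.4 kmol/h.
Outlet (n = n₀ + ν ξ):
  CH₃OH: 219 − 1(166.4) = 52.56
  O₂: 632 − 1.5(166.4) = 382.4
  N₂: 2378 (inert)
  CO₂: 0 + 1(166.4) = 166.4
  H₂O: 0 + 2(166.4) = 332.9
Dry total = 2979 kmol/h; y_N₂ (dry) = 2378 / 2979 = 0.7981.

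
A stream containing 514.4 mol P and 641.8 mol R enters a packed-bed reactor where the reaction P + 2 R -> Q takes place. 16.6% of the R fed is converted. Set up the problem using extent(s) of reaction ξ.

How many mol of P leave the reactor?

R reacted = 0.166 × 641.8 = 106.5 mol; ν_R = −2, so ξ = 106.5/2 = 53.27 mol.
Outlet amounts (n = n₀ + ν ξ):
  P: 514.4 − 1(53.27) = 461.1
  R: 641.8 − 2(53.27) = 535.3
  Q: 0 + 1(53.27) = 53.27

461 mol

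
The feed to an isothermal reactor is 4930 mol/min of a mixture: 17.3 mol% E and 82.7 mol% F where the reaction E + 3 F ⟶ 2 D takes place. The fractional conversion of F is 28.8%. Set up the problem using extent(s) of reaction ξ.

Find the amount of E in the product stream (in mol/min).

F reacted = 0.288 × 4077 = 1174 mol/min; ν_F = −3, so ξ = 1174/3 = 391.4 mol/min.
Outlet amounts (n = n₀ + ν ξ):
  E: 852.9 − 1(391.4) = 461.5
  F: 4077 − 3(391.4) = 2903
  D: 0 + 2(391.4) = 782.8

461 mol/min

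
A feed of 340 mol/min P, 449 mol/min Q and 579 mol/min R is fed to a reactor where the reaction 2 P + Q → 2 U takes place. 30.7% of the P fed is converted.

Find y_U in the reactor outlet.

P reacted = 0.307 × 340 = 104.4 mol/min; ν_P = −2, so ξ = 104.4/2 = 52.19 mol/min.
Outlet amounts (n = n₀ + ν ξ):
  P: 340 − 2(52.19) = 235.6
  Q: 449 − 1(52.19) = 396.8
  U: 0 + 2(52.19) = 104.4
  R: 579 (inert)
Total out = 1316 mol/min; y_U = 104.4 / 1316 = 0.07933.

0.0793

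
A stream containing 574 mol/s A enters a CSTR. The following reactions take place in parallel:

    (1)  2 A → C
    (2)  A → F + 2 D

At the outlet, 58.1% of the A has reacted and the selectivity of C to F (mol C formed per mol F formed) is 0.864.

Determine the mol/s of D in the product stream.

244 mol/s

Conversion of A: A consumed = 0.581 × 574 = 333.5 mol/s = 2ξ₁ + 1ξ₂.
Selectivity: 1ξ₁ / (1ξ₂) = 0.864 → ξ₁ = 0.864 ξ₂.
Substitute: (2·0.864 + 1) ξ₂ = 333.5 → ξ₂ = 122.2 mol/s, ξ₁ = 105.6 mol/s.
Outlet amounts (n = n₀ + Σ ν·ξ):
  A: 574 − 2(105.6) − 1(122.2) = 240.5
  C: 0 + 1(105.6) = 105.6
  F: 0 + 1(122.2) = 122.2
  D: 0 + 2(122.2) = 244.5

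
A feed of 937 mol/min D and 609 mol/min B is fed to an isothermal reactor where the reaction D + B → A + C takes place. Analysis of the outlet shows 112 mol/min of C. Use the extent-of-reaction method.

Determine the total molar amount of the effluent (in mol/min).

1550 mol/min

For C: n = n₀ + 1ξ → 112 = 0 + 1ξ, giving ξ = 112 mol/min.
Outlet amounts (n = n₀ + ν ξ):
  D: 937 − 1(112) = 825
  B: 609 − 1(112) = 497
  A: 0 + 1(112) = 112
  C: 0 + 1(112) = 112
Total out = 825 + 497 + 112 + 112 = 1546 mol/min.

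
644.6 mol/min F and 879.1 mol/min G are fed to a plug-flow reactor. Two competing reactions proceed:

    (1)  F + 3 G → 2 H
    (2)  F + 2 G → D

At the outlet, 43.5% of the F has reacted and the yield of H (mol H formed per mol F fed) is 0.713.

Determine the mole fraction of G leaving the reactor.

Yield of H: 2ξ₁ / 644.6 = 0.713 → ξ₁ = 229.8 mol/min.
Conversion of F: 1ξ₁ + 1ξ₂ = 0.435 × 644.6 = 280.4 → ξ₂ = 50.6 mol/min.
Outlet amounts (n = n₀ + Σ ν·ξ):
  F: 644.6 − 1(229.8) − 1(50.6) = 364.2
  G: 879.1 − 3(229.8) − 2(50.6) = 88.5
  H: 0 + 2(229.8) = 459.6
  D: 0 + 1(50.6) = 50.6
Total out = 962.9 mol/min; y_G = 88.5 / 962.9 = 0.09191.

0.0919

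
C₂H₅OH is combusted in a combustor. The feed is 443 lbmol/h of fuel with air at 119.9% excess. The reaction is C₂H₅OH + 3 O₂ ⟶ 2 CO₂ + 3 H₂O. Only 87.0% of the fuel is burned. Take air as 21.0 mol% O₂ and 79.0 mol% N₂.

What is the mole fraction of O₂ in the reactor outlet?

Stoichiometric O₂ = 3 × 443 = 1329 lbmol/h; O₂ fed = 1329 × 2.199 = 2922 lbmol/h.
N₂ fed = 2922 × 79/21 = 10990 lbmol/h.
Fuel reacted = 0.87 × 443 → ξ = 385.4 lbmol/h.
Outlet (n = n₀ + ν ξ):
  C₂H₅OH: 443 − 1(385.4) = 57.59
  O₂: 2922 − 3(385.4) = 1766
  N₂: 10990 (inert)
  CO₂: 0 + 2(385.4) = 770.8
  H₂O: 0 + 3(385.4) = 1156
Total out = 14740 lbmol/h; y_O₂ = 1766 / 14740 = 0.1198.

0.12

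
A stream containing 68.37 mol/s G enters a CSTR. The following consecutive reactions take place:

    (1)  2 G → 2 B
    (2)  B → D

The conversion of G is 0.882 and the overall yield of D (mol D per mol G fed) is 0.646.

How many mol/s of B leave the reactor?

Conversion of G: G consumed = 2ξ₁ = 0.882 × 68.37 → ξ₁ = 30.15 mol/s.
Yield of D: 1ξ₂ / 68.37 = 0.646 → ξ₂ = 44.17 mol/s.
Outlet amounts (n = n₀ + Σ ν·ξ):
  G: 68.37 − 2(30.15) = 8.068
  B: 0 + 2(30.15) − 1(44.17) = 16.14
  D: 0 + 1(44.17) = 44.17

16.1 mol/s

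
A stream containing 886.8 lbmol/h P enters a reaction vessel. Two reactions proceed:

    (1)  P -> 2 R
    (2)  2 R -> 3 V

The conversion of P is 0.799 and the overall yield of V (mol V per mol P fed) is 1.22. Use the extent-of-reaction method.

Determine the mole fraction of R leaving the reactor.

0.356

Conversion of P: P consumed = 1ξ₁ = 0.799 × 886.8 → ξ₁ = 708.6 lbmol/h.
Yield of V: 3ξ₂ / 886.8 = 1.22 → ξ₂ = 360.6 lbmol/h.
Outlet amounts (n = n₀ + Σ ν·ξ):
  P: 886.8 − 1(708.6) = 178.2
  R: 0 + 2(708.6) − 2(360.6) = 695.8
  V: 0 + 3(360.6) = 1082
Total out = 1956 lbmol/h; y_R = 695.8 / 1956 = 0.3558.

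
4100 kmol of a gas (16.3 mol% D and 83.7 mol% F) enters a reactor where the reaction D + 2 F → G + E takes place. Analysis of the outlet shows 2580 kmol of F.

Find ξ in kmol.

For F: n = n₀ − 2ξ → 2580 = 3432 − 2ξ, giving ξ = 425.8 kmol.
Outlet amounts (n = n₀ + ν ξ):
  D: 668.3 − 1(425.8) = 242.5
  F: 3432 − 2(425.8) = 2580
  G: 0 + 1(425.8) = 425.8
  E: 0 + 1(425.8) = 425.8

ξ = 426 kmol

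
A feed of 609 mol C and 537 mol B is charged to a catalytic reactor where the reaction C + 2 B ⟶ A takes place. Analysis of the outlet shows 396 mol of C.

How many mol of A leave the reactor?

For C: n = n₀ − 1ξ → 396 = 609 − 1ξ, giving ξ = 213 mol.
Outlet amounts (n = n₀ + ν ξ):
  C: 609 − 1(213) = 396
  B: 537 − 2(213) = 111
  A: 0 + 1(213) = 213

213 mol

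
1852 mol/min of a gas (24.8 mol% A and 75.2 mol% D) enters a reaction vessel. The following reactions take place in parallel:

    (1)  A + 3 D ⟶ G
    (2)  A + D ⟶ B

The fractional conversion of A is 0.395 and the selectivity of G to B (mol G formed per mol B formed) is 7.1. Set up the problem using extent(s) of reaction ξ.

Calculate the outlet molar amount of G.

Conversion of A: A consumed = 0.395 × 459.3 = 181.4 mol/min = 1ξ₁ + 1ξ₂.
Selectivity: 1ξ₁ / (1ξ₂) = 7.1 → ξ₁ = 7.1 ξ₂.
Substitute: (1·7.1 + 1) ξ₂ = 181.4 → ξ₂ = 22.4 mol/min, ξ₁ = 159 mol/min.
Outlet amounts (n = n₀ + Σ ν·ξ):
  A: 459.3 − 1(159) − 1(22.4) = 277.9
  D: 1393 − 3(159) − 1(22.4) = 893.2
  G: 0 + 1(159) = 159
  B: 0 + 1(22.4) = 22.4

159 mol/min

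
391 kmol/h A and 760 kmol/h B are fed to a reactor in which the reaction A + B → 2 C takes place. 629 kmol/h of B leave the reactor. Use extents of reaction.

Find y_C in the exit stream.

0.228

For B: n = n₀ − 1ξ → 629 = 760 − 1ξ, giving ξ = 131 kmol/h.
Outlet amounts (n = n₀ + ν ξ):
  A: 391 − 1(131) = 260
  B: 760 − 1(131) = 629
  C: 0 + 2(131) = 262
Total out = 1151 kmol/h; y_C = 262 / 1151 = 0.2276.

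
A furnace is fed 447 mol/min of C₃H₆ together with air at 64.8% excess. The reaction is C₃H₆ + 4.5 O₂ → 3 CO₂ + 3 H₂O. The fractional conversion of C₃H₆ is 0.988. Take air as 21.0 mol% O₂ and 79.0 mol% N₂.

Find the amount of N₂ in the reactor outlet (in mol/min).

12500 mol/min

Stoichiometric O₂ = 4.5 × 447 = 2012 mol/min; O₂ fed = 2012 × 1.648 = 3315 mol/min.
N₂ fed = 3315 × 79/21 = 12470 mol/min.
Fuel reacted = 0.988 × 447 → ξ = 441.6 mol/min.
Outlet (n = n₀ + ν ξ):
  C₃H₆: 447 − 1(441.6) = 5.364
  O₂: 3315 − 4.5(441.6) = 1328
  N₂: 12470 (inert)
  CO₂: 0 + 3(441.6) = 1325
  H₂O: 0 + 3(441.6) = 1325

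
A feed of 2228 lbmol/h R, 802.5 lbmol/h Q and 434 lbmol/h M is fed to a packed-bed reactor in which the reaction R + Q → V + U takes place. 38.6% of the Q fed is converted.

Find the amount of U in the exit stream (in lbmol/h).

Q reacted = 0.386 × 802.5 = 309.8 lbmol/h; ν_Q = −1, so ξ = 309.8/1 = 309.8 lbmol/h.
Outlet amounts (n = n₀ + ν ξ):
  R: 2228 − 1(309.8) = 1918
  Q: 802.5 − 1(309.8) = 492.7
  V: 0 + 1(309.8) = 309.8
  U: 0 + 1(309.8) = 309.8
  M: 434 (inert)

310 lbmol/h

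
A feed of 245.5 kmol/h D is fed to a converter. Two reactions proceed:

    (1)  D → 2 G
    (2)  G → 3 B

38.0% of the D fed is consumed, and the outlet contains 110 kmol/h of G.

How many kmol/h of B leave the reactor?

230 kmol/h

Conversion of D: D consumed = 1ξ₁ = 0.38 × 245.5 → ξ₁ = 93.29 kmol/h.
G balance: n_G = 0 + 2ξ₁ − 1ξ₂ = 110 → ξ₂ = (2·93.29 − 110)/1 = 76.58 kmol/h.
Outlet amounts (n = n₀ + Σ ν·ξ):
  D: 245.5 − 1(93.29) = 152.2
  G: 0 + 2(93.29) − 1(76.58) = 110
  B: 0 + 3(76.58) = 229.7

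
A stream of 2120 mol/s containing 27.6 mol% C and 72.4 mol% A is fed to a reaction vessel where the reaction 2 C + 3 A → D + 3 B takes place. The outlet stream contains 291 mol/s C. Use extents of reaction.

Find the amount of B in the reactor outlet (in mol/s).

For C: n = n₀ − 2ξ → 291 = 585.1 − 2ξ, giving ξ = 147.1 mol/s.
Outlet amounts (n = n₀ + ν ξ):
  C: 585.1 − 2(147.1) = 291
  A: 1535 − 3(147.1) = 1094
  D: 0 + 1(147.1) = 147.1
  B: 0 + 3(147.1) = 441.2

441 mol/s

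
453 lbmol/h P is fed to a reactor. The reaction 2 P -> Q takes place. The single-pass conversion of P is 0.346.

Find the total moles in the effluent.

P reacted = 0.346 × 453 = 156.7 lbmol/h; ν_P = −2, so ξ = 156.7/2 = 78.37 lbmol/h.
Outlet amounts (n = n₀ + ν ξ):
  P: 453 − 2(78.37) = 296.3
  Q: 0 + 1(78.37) = 78.37
Total out = 296.3 + 78.37 = 374.6 lbmol/h.

375 lbmol/h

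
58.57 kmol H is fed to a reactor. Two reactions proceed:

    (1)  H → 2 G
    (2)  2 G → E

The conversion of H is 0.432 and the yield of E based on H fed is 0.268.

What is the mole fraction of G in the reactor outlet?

Conversion of H: H consumed = 1ξ₁ = 0.432 × 58.57 → ξ₁ = 25.3 kmol.
Yield of E: 1ξ₂ / 58.57 = 0.268 → ξ₂ = 15.7 kmol.
Outlet amounts (n = n₀ + Σ ν·ξ):
  H: 58.57 − 1(25.3) = 33.27
  G: 0 + 2(25.3) − 2(15.7) = 19.21
  E: 0 + 1(15.7) = 15.7
Total out = 68.18 kmol; y_G = 19.21 / 68.18 = 0.2818.

0.282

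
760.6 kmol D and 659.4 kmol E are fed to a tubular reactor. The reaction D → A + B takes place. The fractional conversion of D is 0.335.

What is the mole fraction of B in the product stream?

0.152

D reacted = 0.335 × 760.6 = 254.8 kmol; ν_D = −1, so ξ = 254.8/1 = 254.8 kmol.
Outlet amounts (n = n₀ + ν ξ):
  D: 760.6 − 1(254.8) = 505.8
  A: 0 + 1(254.8) = 254.8
  B: 0 + 1(254.8) = 254.8
  E: 659.4 (inert)
Total out = 1675 kmol; y_B = 254.8 / 1675 = 0.1521.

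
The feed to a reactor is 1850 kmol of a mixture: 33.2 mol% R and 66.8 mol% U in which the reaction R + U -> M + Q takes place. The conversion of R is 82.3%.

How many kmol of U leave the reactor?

R reacted = 0.823 × 614.2 = 505.5 kmol; ν_R = −1, so ξ = 505.5/1 = 505.5 kmol.
Outlet amounts (n = n₀ + ν ξ):
  R: 614.2 − 1(505.5) = 108.7
  U: 1236 − 1(505.5) = 730.3
  M: 0 + 1(505.5) = 505.5
  Q: 0 + 1(505.5) = 505.5

730 kmol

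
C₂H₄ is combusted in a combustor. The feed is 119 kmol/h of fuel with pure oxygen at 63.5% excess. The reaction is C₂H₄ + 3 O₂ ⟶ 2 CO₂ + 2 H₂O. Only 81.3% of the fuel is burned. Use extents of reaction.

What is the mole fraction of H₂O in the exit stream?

Stoichiometric O₂ = 3 × 119 = 357 kmol/h; O₂ fed = 357 × 1.635 = 583.7 kmol/h.
Fuel reacted = 0.813 × 119 → ξ = 96.75 kmol/h.
Outlet (n = n₀ + ν ξ):
  C₂H₄: 119 − 1(96.75) = 22.25
  O₂: 583.7 − 3(96.75) = 293.5
  CO₂: 0 + 2(96.75) = 193.5
  H₂O: 0 + 2(96.75) = 193.5
Total out = 702.7 kmol/h; y_H₂O = 193.5 / 702.7 = 0.2754.

0.275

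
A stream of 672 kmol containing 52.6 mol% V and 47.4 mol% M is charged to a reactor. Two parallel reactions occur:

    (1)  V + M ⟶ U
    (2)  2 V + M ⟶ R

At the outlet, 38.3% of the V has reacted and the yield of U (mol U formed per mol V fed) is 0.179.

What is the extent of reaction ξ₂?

Yield of U: 1ξ₁ / 353.5 = 0.179 → ξ₁ = 63.27 kmol.
Conversion of V: 1ξ₁ + 2ξ₂ = 0.383 × 353.5 = 135.4 → ξ₂ = 36.05 kmol.
Outlet amounts (n = n₀ + Σ ν·ξ):
  V: 353.5 − 1(63.27) − 2(36.05) = 218.1
  M: 318.5 − 1(63.27) − 1(36.05) = 219.2
  U: 0 + 1(63.27) = 63.27
  R: 0 + 1(36.05) = 36.05

ξ₂ = 36.1 kmol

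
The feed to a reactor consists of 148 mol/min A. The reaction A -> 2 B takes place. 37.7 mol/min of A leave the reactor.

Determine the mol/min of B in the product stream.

For A: n = n₀ − 1ξ → 37.7 = 148 − 1ξ, giving ξ = 110.3 mol/min.
Outlet amounts (n = n₀ + ν ξ):
  A: 148 − 1(110.3) = 37.7
  B: 0 + 2(110.3) = 220.6

221 mol/min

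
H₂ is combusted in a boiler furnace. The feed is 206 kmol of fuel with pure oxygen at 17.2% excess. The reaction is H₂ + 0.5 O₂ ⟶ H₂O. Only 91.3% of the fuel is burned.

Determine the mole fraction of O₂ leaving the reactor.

Stoichiometric O₂ = 0.5 × 206 = 103 kmol; O₂ fed = 103 × 1.172 = 120.7 kmol.
Fuel reacted = 0.913 × 206 → ξ = 188.1 kmol.
Outlet (n = n₀ + ν ξ):
  H₂: 206 − 1(188.1) = 17.92
  O₂: 120.7 − 0.5(188.1) = 26.68
  H₂O: 0 + 1(188.1) = 188.1
Total out = 232.7 kmol; y_O₂ = 26.68 / 232.7 = 0.1147.

0.115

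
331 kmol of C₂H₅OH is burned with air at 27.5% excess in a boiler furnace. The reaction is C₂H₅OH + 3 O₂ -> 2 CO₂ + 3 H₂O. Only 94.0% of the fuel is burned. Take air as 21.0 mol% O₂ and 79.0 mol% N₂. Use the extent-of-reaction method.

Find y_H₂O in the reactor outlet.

Stoichiometric O₂ = 3 × 331 = 993 kmol; O₂ fed = 993 × 1.275 = 1266 kmol.
N₂ fed = 1266 × 79/21 = 4763 kmol.
Fuel reacted = 0.94 × 331 → ξ = 311.1 kmol.
Outlet (n = n₀ + ν ξ):
  C₂H₅OH: 331 − 1(311.1) = 19.86
  O₂: 1266 − 3(311.1) = 332.7
  N₂: 4763 (inert)
  CO₂: 0 + 2(311.1) = 622.3
  H₂O: 0 + 3(311.1) = 933.4
Total out = 6671 kmol; y_H₂O = 933.4 / 6671 = 0.1399.

0.14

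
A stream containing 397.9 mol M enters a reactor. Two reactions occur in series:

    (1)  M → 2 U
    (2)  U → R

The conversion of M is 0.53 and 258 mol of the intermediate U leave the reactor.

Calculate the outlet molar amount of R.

Conversion of M: M consumed = 1ξ₁ = 0.53 × 397.9 → ξ₁ = 210.9 mol.
U balance: n_U = 0 + 2ξ₁ − 1ξ₂ = 258 → ξ₂ = (2·210.9 − 258)/1 = 163.8 mol.
Outlet amounts (n = n₀ + Σ ν·ξ):
  M: 397.9 − 1(210.9) = 187
  U: 0 + 2(210.9) − 1(163.8) = 258
  R: 0 + 1(163.8) = 163.8

164 mol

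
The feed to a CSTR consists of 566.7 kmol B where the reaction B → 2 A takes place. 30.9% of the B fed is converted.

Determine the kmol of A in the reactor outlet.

B reacted = 0.309 × 566.7 = 175.1 kmol; ν_B = −1, so ξ = 175.1/1 = 175.1 kmol.
Outlet amounts (n = n₀ + ν ξ):
  B: 566.7 − 1(175.1) = 391.6
  A: 0 + 2(175.1) = 350.2

350 kmol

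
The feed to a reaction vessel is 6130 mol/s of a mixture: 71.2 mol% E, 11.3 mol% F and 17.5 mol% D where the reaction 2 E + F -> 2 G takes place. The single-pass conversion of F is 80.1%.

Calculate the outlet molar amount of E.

F reacted = 0.801 × 692.7 = 554.8 mol/s; ν_F = −1, so ξ = 554.8/1 = 554.8 mol/s.
Outlet amounts (n = n₀ + ν ξ):
  E: 4365 − 2(554.8) = 3255
  F: 692.7 − 1(554.8) = 137.8
  G: 0 + 2(554.8) = 1110
  D: 1073 (inert)

3250 mol/s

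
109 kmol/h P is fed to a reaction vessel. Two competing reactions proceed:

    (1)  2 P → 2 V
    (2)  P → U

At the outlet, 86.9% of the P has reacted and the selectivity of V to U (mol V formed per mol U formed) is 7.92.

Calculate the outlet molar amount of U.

Conversion of P: P consumed = 0.869 × 109 = 94.72 kmol/h = 2ξ₁ + 1ξ₂.
Selectivity: 2ξ₁ / (1ξ₂) = 7.92 → ξ₁ = 3.96 ξ₂.
Substitute: (2·3.96 + 1) ξ₂ = 94.72 → ξ₂ = 10.62 kmol/h, ξ₁ = 42.05 kmol/h.
Outlet amounts (n = n₀ + Σ ν·ξ):
  P: 109 − 2(42.05) − 1(10.62) = 14.28
  V: 0 + 2(42.05) = 84.1
  U: 0 + 1(10.62) = 10.62

10.6 kmol/h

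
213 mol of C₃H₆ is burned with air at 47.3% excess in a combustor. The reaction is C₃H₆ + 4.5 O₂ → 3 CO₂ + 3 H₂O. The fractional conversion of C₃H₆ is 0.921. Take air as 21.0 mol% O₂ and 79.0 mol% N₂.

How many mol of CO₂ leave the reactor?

Stoichiometric O₂ = 4.5 × 213 = 958.5 mol; O₂ fed = 958.5 × 1.473 = 1412 mol.
N₂ fed = 1412 × 79/21 = 5311 mol.
Fuel reacted = 0.921 × 213 → ξ = 196.2 mol.
Outlet (n = n₀ + ν ξ):
  C₃H₆: 213 − 1(196.2) = 16.83
  O₂: 1412 − 4.5(196.2) = 529.1
  N₂: 5311 (inert)
  CO₂: 0 + 3(196.2) = 588.5
  H₂O: 0 + 3(196.2) = 588.5

589 mol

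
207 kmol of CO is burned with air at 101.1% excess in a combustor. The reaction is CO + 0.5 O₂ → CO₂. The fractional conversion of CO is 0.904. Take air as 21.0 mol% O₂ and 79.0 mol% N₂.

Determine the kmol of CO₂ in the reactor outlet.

Stoichiometric O₂ = 0.5 × 207 = 103.5 kmol; O₂ fed = 103.5 × 2.011 = 208.1 kmol.
N₂ fed = 208.1 × 79/21 = 783 kmol.
Fuel reacted = 0.904 × 207 → ξ = 187.1 kmol.
Outlet (n = n₀ + ν ξ):
  CO: 207 − 1(187.1) = 19.87
  O₂: 208.1 − 0.5(187.1) = 114.6
  N₂: 783 (inert)
  CO₂: 0 + 1(187.1) = 187.1

187 kmol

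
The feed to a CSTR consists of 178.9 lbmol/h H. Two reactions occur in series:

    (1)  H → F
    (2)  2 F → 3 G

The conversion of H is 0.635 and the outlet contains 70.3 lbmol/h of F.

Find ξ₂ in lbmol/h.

Conversion of H: H consumed = 1ξ₁ = 0.635 × 178.9 → ξ₁ = 113.6 lbmol/h.
F balance: n_F = 0 + 1ξ₁ − 2ξ₂ = 70.3 → ξ₂ = (1·113.6 − 70.3)/2 = 21.65 lbmol/h.
Outlet amounts (n = n₀ + Σ ν·ξ):
  H: 178.9 − 1(113.6) = 65.3
  F: 0 + 1(113.6) − 2(21.65) = 70.3
  G: 0 + 3(21.65) = 64.95

ξ₂ = 21.7 lbmol/h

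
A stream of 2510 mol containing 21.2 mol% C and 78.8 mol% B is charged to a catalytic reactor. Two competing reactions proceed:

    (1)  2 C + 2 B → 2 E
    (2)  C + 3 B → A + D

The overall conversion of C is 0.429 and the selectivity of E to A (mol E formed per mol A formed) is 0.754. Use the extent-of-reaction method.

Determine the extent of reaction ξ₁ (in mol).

Conversion of C: C consumed = 0.429 × 532.1 = 228.3 mol = 2ξ₁ + 1ξ₂.
Selectivity: 2ξ₁ / (1ξ₂) = 0.754 → ξ₁ = 0.377 ξ₂.
Substitute: (2·0.377 + 1) ξ₂ = 228.3 → ξ₂ = 130.1 mol, ξ₁ = 49.07 mol.
Outlet amounts (n = n₀ + Σ ν·ξ):
  C: 532.1 − 2(49.07) − 1(130.1) = 303.8
  B: 1978 − 2(49.07) − 3(130.1) = 1489
  E: 0 + 2(49.07) = 98.13
  A: 0 + 1(130.1) = 130.1
  D: 0 + 1(130.1) = 130.1

ξ₁ = 49.1 mol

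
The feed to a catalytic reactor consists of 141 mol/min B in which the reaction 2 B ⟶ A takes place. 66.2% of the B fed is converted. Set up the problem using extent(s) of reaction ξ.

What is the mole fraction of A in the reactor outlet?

B reacted = 0.662 × 141 = 93.34 mol/min; ν_B = −2, so ξ = 93.34/2 = 46.67 mol/min.
Outlet amounts (n = n₀ + ν ξ):
  B: 141 − 2(46.67) = 47.66
  A: 0 + 1(46.67) = 46.67
Total out = 94.33 mol/min; y_A = 46.67 / 94.33 = 0.4948.

0.495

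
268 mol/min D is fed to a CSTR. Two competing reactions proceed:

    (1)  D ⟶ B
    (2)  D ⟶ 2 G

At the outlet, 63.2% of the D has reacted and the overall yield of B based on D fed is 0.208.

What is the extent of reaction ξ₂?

ξ₂ = 114 mol/min

Yield of B: 1ξ₁ / 268 = 0.208 → ξ₁ = 55.74 mol/min.
Conversion of D: 1ξ₁ + 1ξ₂ = 0.632 × 268 = 169.4 → ξ₂ = 113.6 mol/min.
Outlet amounts (n = n₀ + Σ ν·ξ):
  D: 268 − 1(55.74) − 1(113.6) = 98.62
  B: 0 + 1(55.74) = 55.74
  G: 0 + 2(113.6) = 227.3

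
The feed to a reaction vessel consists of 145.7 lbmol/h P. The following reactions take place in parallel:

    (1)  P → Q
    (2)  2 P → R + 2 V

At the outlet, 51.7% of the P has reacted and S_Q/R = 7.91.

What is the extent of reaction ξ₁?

Conversion of P: P consumed = 0.517 × 145.7 = 75.33 lbmol/h = 1ξ₁ + 2ξ₂.
Selectivity: 1ξ₁ / (1ξ₂) = 7.91 → ξ₁ = 7.91 ξ₂.
Substitute: (1·7.91 + 2) ξ₂ = 75.33 → ξ₂ = 7.601 lbmol/h, ξ₁ = 60.12 lbmol/h.
Outlet amounts (n = n₀ + Σ ν·ξ):
  P: 145.7 − 1(60.12) − 2(7.601) = 70.37
  Q: 0 + 1(60.12) = 60.12
  R: 0 + 1(7.601) = 7.601
  V: 0 + 2(7.601) = 15.2

ξ₁ = 60.1 lbmol/h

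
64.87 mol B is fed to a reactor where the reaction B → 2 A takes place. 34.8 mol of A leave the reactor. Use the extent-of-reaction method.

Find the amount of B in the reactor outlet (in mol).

For A: n = n₀ + 2ξ → 34.8 = 0 + 2ξ, giving ξ = 17.4 mol.
Outlet amounts (n = n₀ + ν ξ):
  B: 64.87 − 1(17.4) = 47.47
  A: 0 + 2(17.4) = 34.8

47.5 mol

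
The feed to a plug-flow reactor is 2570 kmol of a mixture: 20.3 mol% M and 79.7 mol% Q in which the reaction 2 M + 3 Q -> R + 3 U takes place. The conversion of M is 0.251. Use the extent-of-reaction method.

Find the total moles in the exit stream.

M reacted = 0.251 × 521.7 = 130.9 kmol; ν_M = −2, so ξ = 130.9/2 = 65.47 kmol.
Outlet amounts (n = n₀ + ν ξ):
  M: 521.7 − 2(65.47) = 390.8
  Q: 2048 − 3(65.47) = 1852
  R: 0 + 1(65.47) = 65.47
  U: 0 + 3(65.47) = 196.4
Total out = 390.8 + 1852 + 65.47 + 196.4 = 2505 kmol.

2500 kmol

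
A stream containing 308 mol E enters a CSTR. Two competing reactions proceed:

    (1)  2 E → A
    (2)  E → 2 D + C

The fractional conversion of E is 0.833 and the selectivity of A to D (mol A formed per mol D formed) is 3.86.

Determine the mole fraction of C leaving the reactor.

Conversion of E: E consumed = 0.833 × 308 = 256.6 mol = 2ξ₁ + 1ξ₂.
Selectivity: 1ξ₁ / (2ξ₂) = 3.86 → ξ₁ = 7.72 ξ₂.
Substitute: (2·7.72 + 1) ξ₂ = 256.6 → ξ₂ = 15.61 mol, ξ₁ = 120.5 mol.
Outlet amounts (n = n₀ + Σ ν·ξ):
  E: 308 − 2(120.5) − 1(15.61) = 51.44
  A: 0 + 1(120.5) = 120.5
  D: 0 + 2(15.61) = 31.21
  C: 0 + 1(15.61) = 15.61
Total out = 218.7 mol; y_C = 15.61 / 218.7 = 0.07135.

0.0713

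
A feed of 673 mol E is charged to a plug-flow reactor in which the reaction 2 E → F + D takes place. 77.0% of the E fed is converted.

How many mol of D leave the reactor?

259 mol

E reacted = 0.77 × 673 = 518.2 mol; ν_E = −2, so ξ = 518.2/2 = 259.1 mol.
Outlet amounts (n = n₀ + ν ξ):
  E: 673 − 2(259.1) = 154.8
  F: 0 + 1(259.1) = 259.1
  D: 0 + 1(259.1) = 259.1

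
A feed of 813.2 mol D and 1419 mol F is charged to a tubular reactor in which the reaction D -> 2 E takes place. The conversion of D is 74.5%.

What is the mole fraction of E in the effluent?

0.427

D reacted = 0.745 × 813.2 = 605.8 mol; ν_D = −1, so ξ = 605.8/1 = 605.8 mol.
Outlet amounts (n = n₀ + ν ξ):
  D: 813.2 − 1(605.8) = 207.4
  E: 0 + 2(605.8) = 1212
  F: 1419 (inert)
Total out = 2838 mol; y_E = 1212 / 2838 = 0.4269.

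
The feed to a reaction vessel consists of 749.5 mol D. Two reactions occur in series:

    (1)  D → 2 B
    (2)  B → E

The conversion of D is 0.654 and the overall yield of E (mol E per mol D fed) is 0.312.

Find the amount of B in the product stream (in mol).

747 mol

Conversion of D: D consumed = 1ξ₁ = 0.654 × 749.5 → ξ₁ = 490.2 mol.
Yield of E: 1ξ₂ / 749.5 = 0.312 → ξ₂ = 233.8 mol.
Outlet amounts (n = n₀ + Σ ν·ξ):
  D: 749.5 − 1(490.2) = 259.3
  B: 0 + 2(490.2) − 1(233.8) = 746.5
  E: 0 + 1(233.8) = 233.8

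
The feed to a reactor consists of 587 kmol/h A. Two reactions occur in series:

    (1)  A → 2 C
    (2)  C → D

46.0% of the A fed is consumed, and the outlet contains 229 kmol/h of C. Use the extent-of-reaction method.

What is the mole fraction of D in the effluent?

0.363

Conversion of A: A consumed = 1ξ₁ = 0.46 × 587 → ξ₁ = 270 kmol/h.
C balance: n_C = 0 + 2ξ₁ − 1ξ₂ = 229 → ξ₂ = (2·270 − 229)/1 = 311 kmol/h.
Outlet amounts (n = n₀ + Σ ν·ξ):
  A: 587 − 1(270) = 317
  C: 0 + 2(270) − 1(311) = 229
  D: 0 + 1(311) = 311
Total out = 857 kmol/h; y_D = 311 / 857 = 0.3629.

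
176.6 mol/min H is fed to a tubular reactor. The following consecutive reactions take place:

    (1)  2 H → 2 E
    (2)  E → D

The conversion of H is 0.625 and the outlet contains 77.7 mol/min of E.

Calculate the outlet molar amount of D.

32.7 mol/min

Conversion of H: H consumed = 2ξ₁ = 0.625 × 176.6 → ξ₁ = 55.19 mol/min.
E balance: n_E = 0 + 2ξ₁ − 1ξ₂ = 77.7 → ξ₂ = (2·55.19 − 77.7)/1 = 32.67 mol/min.
Outlet amounts (n = n₀ + Σ ν·ξ):
  H: 176.6 − 2(55.19) = 66.22
  E: 0 + 2(55.19) − 1(32.67) = 77.7
  D: 0 + 1(32.67) = 32.67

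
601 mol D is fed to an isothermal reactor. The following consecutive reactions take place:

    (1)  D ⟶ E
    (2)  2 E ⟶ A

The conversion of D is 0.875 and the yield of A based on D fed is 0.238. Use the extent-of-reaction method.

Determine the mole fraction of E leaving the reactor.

0.524

Conversion of D: D consumed = 1ξ₁ = 0.875 × 601 → ξ₁ = 525.9 mol.
Yield of A: 1ξ₂ / 601 = 0.238 → ξ₂ = 143 mol.
Outlet amounts (n = n₀ + Σ ν·ξ):
  D: 601 − 1(525.9) = 75.12
  E: 0 + 1(525.9) − 2(143) = 239.8
  A: 0 + 1(143) = 143
Total out = 458 mol; y_E = 239.8 / 458 = 0.5236.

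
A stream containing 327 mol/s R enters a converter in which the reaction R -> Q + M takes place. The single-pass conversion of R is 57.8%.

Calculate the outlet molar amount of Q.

189 mol/s

R reacted = 0.578 × 327 = 189 mol/s; ν_R = −1, so ξ = 189/1 = 189 mol/s.
Outlet amounts (n = n₀ + ν ξ):
  R: 327 − 1(189) = 138
  Q: 0 + 1(189) = 189
  M: 0 + 1(189) = 189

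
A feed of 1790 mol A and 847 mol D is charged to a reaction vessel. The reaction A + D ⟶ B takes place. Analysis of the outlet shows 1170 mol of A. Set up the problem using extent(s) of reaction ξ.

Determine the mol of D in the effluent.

For A: n = n₀ − 1ξ → 1170 = 1790 − 1ξ, giving ξ = 620 mol.
Outlet amounts (n = n₀ + ν ξ):
  A: 1790 − 1(620) = 1170
  D: 847 − 1(620) = 227
  B: 0 + 1(620) = 620

227 mol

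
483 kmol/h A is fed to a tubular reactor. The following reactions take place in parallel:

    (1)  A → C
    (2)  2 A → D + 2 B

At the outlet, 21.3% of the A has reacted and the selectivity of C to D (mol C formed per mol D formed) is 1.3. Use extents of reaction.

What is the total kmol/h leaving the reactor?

514 kmol/h

Conversion of A: A consumed = 0.213 × 483 = 102.9 kmol/h = 1ξ₁ + 2ξ₂.
Selectivity: 1ξ₁ / (1ξ₂) = 1.3 → ξ₁ = 1.3 ξ₂.
Substitute: (1·1.3 + 2) ξ₂ = 102.9 → ξ₂ = 31.18 kmol/h, ξ₁ = 40.53 kmol/h.
Outlet amounts (n = n₀ + Σ ν·ξ):
  A: 483 − 1(40.53) − 2(31.18) = 380.1
  C: 0 + 1(40.53) = 40.53
  D: 0 + 1(31.18) = 31.18
  B: 0 + 2(31.18) = 62.35
Total out = 380.1 + 40.53 + 31.18 + 62.35 = 514.2 kmol/h.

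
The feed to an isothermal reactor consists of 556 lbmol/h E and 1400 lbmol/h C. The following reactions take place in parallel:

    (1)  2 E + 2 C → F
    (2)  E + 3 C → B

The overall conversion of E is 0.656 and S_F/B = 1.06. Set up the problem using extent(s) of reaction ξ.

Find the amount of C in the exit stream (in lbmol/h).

Conversion of E: E consumed = 0.656 × 556 = 364.7 lbmol/h = 2ξ₁ + 1ξ₂.
Selectivity: 1ξ₁ / (1ξ₂) = 1.06 → ξ₁ = 1.06 ξ₂.
Substitute: (2·1.06 + 1) ξ₂ = 364.7 → ξ₂ = 116.9 lbmol/h, ξ₁ = 123.9 lbmol/h.
Outlet amounts (n = n₀ + Σ ν·ξ):
  E: 556 − 2(123.9) − 1(116.9) = 191.3
  C: 1400 − 2(123.9) − 3(116.9) = 801.5
  F: 0 + 1(123.9) = 123.9
  B: 0 + 1(116.9) = 116.9

801 lbmol/h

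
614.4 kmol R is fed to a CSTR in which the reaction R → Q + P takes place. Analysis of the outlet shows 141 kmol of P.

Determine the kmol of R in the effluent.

473 kmol

For P: n = n₀ + 1ξ → 141 = 0 + 1ξ, giving ξ = 141 kmol.
Outlet amounts (n = n₀ + ν ξ):
  R: 614.4 − 1(141) = 473.4
  Q: 0 + 1(141) = 141
  P: 0 + 1(141) = 141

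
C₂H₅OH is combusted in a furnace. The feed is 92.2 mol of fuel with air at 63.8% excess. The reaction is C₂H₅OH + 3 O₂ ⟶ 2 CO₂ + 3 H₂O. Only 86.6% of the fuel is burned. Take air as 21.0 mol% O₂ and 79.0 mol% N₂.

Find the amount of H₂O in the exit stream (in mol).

Stoichiometric O₂ = 3 × 92.2 = 276.6 mol; O₂ fed = 276.6 × 1.638 = 453.1 mol.
N₂ fed = 453.1 × 79/21 = 1704 mol.
Fuel reacted = 0.866 × 92.2 → ξ = 79.85 mol.
Outlet (n = n₀ + ν ξ):
  C₂H₅OH: 92.2 − 1(79.85) = 12.35
  O₂: 453.1 − 3(79.85) = 213.5
  N₂: 1704 (inert)
  CO₂: 0 + 2(79.85) = 159.7
  H₂O: 0 + 3(79.85) = 239.5

240 mol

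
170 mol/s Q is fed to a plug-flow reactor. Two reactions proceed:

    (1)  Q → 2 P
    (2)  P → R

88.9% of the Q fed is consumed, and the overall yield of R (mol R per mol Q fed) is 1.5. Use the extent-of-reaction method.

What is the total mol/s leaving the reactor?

Conversion of Q: Q consumed = 1ξ₁ = 0.889 × 170 → ξ₁ = 151.1 mol/s.
Yield of R: 1ξ₂ / 170 = 1.5 → ξ₂ = 255 mol/s.
Outlet amounts (n = n₀ + Σ ν·ξ):
  Q: 170 − 1(151.1) = 18.87
  P: 0 + 2(151.1) − 1(255) = 47.26
  R: 0 + 1(255) = 255
Total out = 18.87 + 47.26 + 255 = 321.1 mol/s.

321 mol/s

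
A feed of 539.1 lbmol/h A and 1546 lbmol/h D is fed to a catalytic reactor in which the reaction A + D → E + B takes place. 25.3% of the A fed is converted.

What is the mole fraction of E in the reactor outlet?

0.0654

A reacted = 0.253 × 539.1 = 136.4 lbmol/h; ν_A = −1, so ξ = 136.4/1 = 136.4 lbmol/h.
Outlet amounts (n = n₀ + ν ξ):
  A: 539.1 − 1(136.4) = 402.7
  D: 1546 − 1(136.4) = 1410
  E: 0 + 1(136.4) = 136.4
  B: 0 + 1(136.4) = 136.4
Total out = 2085 lbmol/h; y_E = 136.4 / 2085 = 0.06541.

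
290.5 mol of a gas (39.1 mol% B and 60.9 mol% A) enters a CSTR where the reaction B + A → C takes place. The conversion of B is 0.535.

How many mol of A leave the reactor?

116 mol

B reacted = 0.535 × 113.6 = 60.77 mol; ν_B = −1, so ξ = 60.77/1 = 60.77 mol.
Outlet amounts (n = n₀ + ν ξ):
  B: 113.6 − 1(60.77) = 52.82
  A: 176.9 − 1(60.77) = 116.1
  C: 0 + 1(60.77) = 60.77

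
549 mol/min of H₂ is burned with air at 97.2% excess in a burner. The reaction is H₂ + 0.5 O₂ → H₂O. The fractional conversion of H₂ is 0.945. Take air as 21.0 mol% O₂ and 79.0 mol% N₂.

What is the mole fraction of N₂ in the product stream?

Stoichiometric O₂ = 0.5 × 549 = 274.5 mol/min; O₂ fed = 274.5 × 1.972 = 541.3 mol/min.
N₂ fed = 541.3 × 79/21 = 2036 mol/min.
Fuel reacted = 0.945 × 549 → ξ = 518.8 mol/min.
Outlet (n = n₀ + ν ξ):
  H₂: 549 − 1(518.8) = 30.2
  O₂: 541.3 − 0.5(518.8) = 281.9
  N₂: 2036 (inert)
  H₂O: 0 + 1(518.8) = 518.8
Total out = 2867 mol/min; y_N₂ = 2036 / 2867 = 0.7102.

0.71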